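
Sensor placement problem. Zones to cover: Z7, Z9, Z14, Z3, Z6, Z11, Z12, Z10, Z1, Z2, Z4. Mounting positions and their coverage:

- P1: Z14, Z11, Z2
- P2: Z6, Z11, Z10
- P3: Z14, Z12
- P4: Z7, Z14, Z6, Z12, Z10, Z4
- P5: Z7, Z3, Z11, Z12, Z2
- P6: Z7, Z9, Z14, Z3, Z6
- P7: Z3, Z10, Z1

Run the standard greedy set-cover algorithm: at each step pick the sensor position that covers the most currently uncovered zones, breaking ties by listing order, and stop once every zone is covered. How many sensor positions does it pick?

Pick 1: P4 covers 6 new zones (Z7, Z14, Z6, Z12, Z10, Z4).
Pick 2: P5 covers 3 new zones (Z3, Z11, Z2).
Pick 3: P6 covers 1 new zones (Z9).
Pick 4: P7 covers 1 new zones (Z1).
Greedy uses 4 sensor positions.

4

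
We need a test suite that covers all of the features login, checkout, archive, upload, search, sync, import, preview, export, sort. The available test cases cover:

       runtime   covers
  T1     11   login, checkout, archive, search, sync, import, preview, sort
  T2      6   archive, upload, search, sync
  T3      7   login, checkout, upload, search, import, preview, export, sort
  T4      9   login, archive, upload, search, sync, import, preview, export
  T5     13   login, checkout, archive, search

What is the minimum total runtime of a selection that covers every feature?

13

T2, T3 cover every feature at runtime 6 + 7 = 13.
Any cover uses at least 2 test cases; among all covering selections none totals below 13.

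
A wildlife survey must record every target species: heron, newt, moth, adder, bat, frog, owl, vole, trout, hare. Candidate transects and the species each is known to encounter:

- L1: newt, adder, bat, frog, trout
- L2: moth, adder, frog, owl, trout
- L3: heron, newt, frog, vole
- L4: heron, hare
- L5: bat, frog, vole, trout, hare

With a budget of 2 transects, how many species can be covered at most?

Choosing L2, L3 covers {heron, newt, moth, adder, frog, owl, vole, trout} — 8 species.
No choice of 2 transects does better; here bat, hare are left uncovered.

8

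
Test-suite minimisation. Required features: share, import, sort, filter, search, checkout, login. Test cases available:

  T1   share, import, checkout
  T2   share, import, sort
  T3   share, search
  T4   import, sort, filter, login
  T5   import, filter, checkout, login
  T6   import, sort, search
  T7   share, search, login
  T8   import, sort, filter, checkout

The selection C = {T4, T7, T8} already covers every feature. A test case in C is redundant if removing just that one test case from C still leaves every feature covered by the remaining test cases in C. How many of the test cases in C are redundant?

Drop T4: the rest still cover every feature — redundant.
Drop T7: share, search uncovered — not redundant.
Drop T8: checkout uncovered — not redundant.
1 redundant: T4.

1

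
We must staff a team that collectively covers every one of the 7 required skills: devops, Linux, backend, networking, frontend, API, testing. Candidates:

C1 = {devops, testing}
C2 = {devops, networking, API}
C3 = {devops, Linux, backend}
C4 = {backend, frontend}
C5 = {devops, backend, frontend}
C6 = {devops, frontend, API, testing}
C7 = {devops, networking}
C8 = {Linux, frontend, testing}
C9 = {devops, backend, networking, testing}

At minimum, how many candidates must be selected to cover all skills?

3

C2, C3, C6 together cover {devops, Linux, backend, networking, frontend, API, testing} — every skill.
No 2 of the 9 candidates cover everything (all 36 pairs fall short), so 3 is minimum.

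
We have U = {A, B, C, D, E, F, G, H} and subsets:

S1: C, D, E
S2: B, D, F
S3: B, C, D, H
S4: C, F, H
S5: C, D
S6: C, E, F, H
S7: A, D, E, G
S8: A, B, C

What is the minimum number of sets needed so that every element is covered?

S2, S3, S7 together cover {A, B, C, D, E, F, G, H} — every element.
No 2 of the 8 sets cover everything (all 28 pairs fall short), so 3 is minimum.

3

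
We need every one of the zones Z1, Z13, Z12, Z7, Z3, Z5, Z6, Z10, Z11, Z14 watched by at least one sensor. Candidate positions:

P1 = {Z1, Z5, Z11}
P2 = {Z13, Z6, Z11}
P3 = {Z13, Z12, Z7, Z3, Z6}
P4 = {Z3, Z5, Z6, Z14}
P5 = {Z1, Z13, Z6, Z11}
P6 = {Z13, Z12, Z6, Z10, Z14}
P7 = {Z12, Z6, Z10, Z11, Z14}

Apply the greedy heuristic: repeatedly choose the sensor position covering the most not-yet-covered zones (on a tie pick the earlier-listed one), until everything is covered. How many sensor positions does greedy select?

3

Pick 1: P3 covers 5 new zones (Z13, Z12, Z7, Z3, Z6).
Pick 2: P1 covers 3 new zones (Z1, Z5, Z11).
Pick 3: P6 covers 2 new zones (Z10, Z14).
Greedy uses 3 sensor positions.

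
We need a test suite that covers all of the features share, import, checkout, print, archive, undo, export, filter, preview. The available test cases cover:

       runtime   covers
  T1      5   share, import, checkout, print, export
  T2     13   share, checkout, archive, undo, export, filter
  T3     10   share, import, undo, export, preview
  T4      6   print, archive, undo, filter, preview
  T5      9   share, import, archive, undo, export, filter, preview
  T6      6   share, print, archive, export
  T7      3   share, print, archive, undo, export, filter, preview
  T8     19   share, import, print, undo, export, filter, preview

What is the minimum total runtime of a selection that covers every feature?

T1, T7 cover every feature at runtime 5 + 3 = 8.
Any cover uses at least 2 test cases; among all covering selections none totals below 8.

8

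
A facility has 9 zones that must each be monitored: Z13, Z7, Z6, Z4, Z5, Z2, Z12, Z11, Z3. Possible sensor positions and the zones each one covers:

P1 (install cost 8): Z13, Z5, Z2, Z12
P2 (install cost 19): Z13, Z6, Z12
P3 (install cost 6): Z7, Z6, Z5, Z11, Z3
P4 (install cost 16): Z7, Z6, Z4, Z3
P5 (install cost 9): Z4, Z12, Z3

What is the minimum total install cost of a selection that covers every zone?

23

P1, P3, P5 cover every zone at install cost 8 + 6 + 9 = 23.
Any cover uses at least 3 sensor positions; among all covering selections none totals below 23.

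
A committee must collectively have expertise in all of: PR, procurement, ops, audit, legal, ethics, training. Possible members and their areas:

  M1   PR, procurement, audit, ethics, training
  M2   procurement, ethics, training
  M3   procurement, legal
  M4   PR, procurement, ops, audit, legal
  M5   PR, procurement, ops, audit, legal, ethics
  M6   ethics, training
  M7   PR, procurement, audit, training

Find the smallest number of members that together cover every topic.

M1, M4 together cover {PR, procurement, ops, audit, legal, ethics, training} — every topic.
No single member contains all 7 topics, so 2 is optimal.

2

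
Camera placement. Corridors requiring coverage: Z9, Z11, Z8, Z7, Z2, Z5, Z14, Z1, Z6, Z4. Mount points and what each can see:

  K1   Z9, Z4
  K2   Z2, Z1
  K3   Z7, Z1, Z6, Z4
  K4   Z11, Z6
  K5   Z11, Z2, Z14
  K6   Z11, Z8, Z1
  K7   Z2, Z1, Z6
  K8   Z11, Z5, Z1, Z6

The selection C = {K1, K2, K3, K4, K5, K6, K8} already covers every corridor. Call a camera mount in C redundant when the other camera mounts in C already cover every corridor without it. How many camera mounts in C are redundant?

Drop K1: Z9 uncovered — not redundant.
Drop K2: the rest still cover every corridor — redundant.
Drop K3: Z7 uncovered — not redundant.
Drop K4: the rest still cover every corridor — redundant.
Drop K5: Z14 uncovered — not redundant.
Drop K6: Z8 uncovered — not redundant.
Drop K8: Z5 uncovered — not redundant.
2 redundant: K2, K4.

2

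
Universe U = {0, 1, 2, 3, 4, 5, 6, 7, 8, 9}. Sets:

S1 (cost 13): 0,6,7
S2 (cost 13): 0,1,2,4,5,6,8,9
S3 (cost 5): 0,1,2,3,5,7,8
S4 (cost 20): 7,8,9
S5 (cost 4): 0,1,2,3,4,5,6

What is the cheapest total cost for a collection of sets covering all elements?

S2, S3 cover every element at cost 13 + 5 = 18.
Any cover uses at least 2 sets; among all covering selections none totals below 18.
Greedy by coverage-per-cost would pick S5, S3, S2 for 22 — worse than the optimum 18.

18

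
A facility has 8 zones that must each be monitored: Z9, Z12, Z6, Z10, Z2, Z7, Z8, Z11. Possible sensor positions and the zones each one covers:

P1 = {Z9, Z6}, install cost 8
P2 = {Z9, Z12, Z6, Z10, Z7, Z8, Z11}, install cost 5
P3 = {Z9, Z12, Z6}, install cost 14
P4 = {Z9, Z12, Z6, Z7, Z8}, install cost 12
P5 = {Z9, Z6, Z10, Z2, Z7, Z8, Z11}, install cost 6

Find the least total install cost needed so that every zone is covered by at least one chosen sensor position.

11

P2, P5 cover every zone at install cost 5 + 6 = 11.
Any cover uses at least 2 sensor positions; among all covering selections none totals below 11.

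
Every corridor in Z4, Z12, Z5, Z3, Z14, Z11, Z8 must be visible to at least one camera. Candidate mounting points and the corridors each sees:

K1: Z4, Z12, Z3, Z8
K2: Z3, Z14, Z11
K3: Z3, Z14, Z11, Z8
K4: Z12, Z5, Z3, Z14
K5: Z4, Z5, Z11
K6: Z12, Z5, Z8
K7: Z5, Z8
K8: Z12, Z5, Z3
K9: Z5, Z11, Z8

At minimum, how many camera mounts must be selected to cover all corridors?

3

K1, K2, K4 together cover {Z4, Z12, Z5, Z3, Z14, Z11, Z8} — every corridor.
No 2 of the 9 camera mounts cover everything (all 36 pairs fall short), so 3 is minimum.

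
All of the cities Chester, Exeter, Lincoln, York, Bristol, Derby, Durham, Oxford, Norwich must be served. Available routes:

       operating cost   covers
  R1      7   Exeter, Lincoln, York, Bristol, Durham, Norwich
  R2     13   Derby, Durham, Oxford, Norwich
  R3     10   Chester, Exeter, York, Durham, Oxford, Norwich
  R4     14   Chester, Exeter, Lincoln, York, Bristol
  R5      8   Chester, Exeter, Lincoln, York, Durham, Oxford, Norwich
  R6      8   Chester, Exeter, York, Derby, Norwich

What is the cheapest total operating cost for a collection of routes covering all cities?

R1, R5, R6 cover every city at operating cost 7 + 8 + 8 = 23.
Any cover uses at least 2 routes; among all covering selections none totals below 23.

23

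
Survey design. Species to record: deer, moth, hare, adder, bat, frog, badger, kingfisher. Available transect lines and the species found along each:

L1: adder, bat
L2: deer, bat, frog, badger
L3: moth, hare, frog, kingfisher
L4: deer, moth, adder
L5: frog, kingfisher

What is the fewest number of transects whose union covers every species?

3

L1, L2, L3 together cover {deer, moth, hare, adder, bat, frog, badger, kingfisher} — every species.
No 2 of the 5 transects cover everything (all 10 pairs fall short), so 3 is minimum.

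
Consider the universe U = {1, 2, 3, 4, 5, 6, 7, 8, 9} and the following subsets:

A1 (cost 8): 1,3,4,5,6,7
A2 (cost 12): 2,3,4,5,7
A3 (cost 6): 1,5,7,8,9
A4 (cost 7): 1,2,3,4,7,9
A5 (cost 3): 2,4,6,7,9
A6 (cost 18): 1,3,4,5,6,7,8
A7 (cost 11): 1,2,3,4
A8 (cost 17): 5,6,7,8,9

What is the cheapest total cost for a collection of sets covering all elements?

16

A3, A4, A5 cover every element at cost 6 + 7 + 3 = 16.
Any cover uses at least 2 sets; among all covering selections none totals below 16.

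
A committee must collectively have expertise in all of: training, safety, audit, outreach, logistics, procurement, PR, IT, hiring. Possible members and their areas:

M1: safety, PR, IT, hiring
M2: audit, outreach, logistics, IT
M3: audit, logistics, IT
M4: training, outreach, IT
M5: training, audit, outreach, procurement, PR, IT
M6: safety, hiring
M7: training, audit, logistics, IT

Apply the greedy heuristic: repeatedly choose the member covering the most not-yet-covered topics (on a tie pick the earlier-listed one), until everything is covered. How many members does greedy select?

Pick 1: M5 covers 6 new topics (training, audit, outreach, procurement, PR, IT).
Pick 2: M1 covers 2 new topics (safety, hiring).
Pick 3: M2 covers 1 new topics (logistics).
Greedy uses 3 members.

3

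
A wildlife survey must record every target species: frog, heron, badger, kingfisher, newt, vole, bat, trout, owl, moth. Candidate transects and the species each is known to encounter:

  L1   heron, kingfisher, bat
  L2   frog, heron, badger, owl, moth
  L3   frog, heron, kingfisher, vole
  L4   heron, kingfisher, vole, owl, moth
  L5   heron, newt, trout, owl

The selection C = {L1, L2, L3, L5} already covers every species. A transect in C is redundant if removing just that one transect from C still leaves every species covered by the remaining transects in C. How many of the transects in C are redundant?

0

Drop L1: bat uncovered — not redundant.
Drop L2: badger, moth uncovered — not redundant.
Drop L3: vole uncovered — not redundant.
Drop L5: newt, trout uncovered — not redundant.
None of the transects in C is redundant.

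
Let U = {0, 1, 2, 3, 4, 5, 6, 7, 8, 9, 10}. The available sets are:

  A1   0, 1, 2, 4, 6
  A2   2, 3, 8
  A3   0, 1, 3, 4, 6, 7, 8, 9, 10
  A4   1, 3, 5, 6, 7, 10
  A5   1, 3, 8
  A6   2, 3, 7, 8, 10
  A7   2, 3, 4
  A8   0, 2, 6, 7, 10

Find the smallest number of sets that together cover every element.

3

A1, A3, A4 together cover {0, 1, 2, 3, 4, 5, 6, 7, 8, 9, 10} — every element.
No 2 of the 8 sets cover everything (all 28 pairs fall short), so 3 is minimum.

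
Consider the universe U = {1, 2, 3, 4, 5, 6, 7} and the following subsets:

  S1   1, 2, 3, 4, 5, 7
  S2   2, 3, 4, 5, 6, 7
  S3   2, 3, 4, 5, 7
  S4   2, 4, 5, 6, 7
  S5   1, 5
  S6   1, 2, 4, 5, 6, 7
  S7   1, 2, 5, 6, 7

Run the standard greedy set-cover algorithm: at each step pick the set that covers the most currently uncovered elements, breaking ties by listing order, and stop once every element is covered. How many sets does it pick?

Pick 1: S1 covers 6 new elements (1, 2, 3, 4, 5, 7).
Pick 2: S2 covers 1 new elements (6).
Greedy uses 2 sets.

2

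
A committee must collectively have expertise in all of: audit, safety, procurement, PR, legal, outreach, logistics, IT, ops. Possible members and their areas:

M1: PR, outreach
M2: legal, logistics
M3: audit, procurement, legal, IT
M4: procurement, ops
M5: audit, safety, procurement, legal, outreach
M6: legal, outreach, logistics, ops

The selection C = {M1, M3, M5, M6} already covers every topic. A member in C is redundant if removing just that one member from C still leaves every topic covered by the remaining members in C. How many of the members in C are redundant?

0

Drop M1: PR uncovered — not redundant.
Drop M3: IT uncovered — not redundant.
Drop M5: safety uncovered — not redundant.
Drop M6: logistics, ops uncovered — not redundant.
None of the members in C is redundant.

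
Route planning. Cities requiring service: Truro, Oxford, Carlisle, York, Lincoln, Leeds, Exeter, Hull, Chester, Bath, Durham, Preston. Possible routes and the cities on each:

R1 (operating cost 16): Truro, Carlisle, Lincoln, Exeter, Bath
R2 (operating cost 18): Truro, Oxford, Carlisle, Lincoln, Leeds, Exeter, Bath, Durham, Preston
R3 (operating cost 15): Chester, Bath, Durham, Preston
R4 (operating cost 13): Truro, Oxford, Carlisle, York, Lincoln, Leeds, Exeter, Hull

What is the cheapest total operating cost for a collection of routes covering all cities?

R3, R4 cover every city at operating cost 15 + 13 = 28.
Any cover uses at least 2 routes; among all covering selections none totals below 28.

28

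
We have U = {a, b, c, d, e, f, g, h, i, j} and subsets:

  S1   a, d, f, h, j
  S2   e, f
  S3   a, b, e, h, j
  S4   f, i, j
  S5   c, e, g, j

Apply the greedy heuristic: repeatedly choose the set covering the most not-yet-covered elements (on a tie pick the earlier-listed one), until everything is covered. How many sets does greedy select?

4

Pick 1: S1 covers 5 new elements (a, d, f, h, j).
Pick 2: S5 covers 3 new elements (c, e, g).
Pick 3: S3 covers 1 new elements (b).
Pick 4: S4 covers 1 new elements (i).
Greedy uses 4 sets.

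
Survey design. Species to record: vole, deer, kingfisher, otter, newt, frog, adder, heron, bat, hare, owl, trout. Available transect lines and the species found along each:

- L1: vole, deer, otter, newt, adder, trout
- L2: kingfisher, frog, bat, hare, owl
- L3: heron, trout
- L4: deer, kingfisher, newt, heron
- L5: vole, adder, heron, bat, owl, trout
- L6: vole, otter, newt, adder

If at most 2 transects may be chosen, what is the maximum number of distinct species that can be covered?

11

Choosing L1, L2 covers {vole, deer, kingfisher, otter, newt, frog, adder, bat, hare, owl, trout} — 11 species.
No choice of 2 transects does better; here heron is left uncovered.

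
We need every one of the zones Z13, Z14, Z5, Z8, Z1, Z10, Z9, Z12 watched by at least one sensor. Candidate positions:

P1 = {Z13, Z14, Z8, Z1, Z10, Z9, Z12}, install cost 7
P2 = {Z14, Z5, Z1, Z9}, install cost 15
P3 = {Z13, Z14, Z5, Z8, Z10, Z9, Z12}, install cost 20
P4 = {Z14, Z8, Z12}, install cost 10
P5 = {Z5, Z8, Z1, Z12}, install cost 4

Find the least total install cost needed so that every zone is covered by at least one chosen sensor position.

P1, P5 cover every zone at install cost 7 + 4 = 11.
Any cover uses at least 2 sensor positions; among all covering selections none totals below 11.

11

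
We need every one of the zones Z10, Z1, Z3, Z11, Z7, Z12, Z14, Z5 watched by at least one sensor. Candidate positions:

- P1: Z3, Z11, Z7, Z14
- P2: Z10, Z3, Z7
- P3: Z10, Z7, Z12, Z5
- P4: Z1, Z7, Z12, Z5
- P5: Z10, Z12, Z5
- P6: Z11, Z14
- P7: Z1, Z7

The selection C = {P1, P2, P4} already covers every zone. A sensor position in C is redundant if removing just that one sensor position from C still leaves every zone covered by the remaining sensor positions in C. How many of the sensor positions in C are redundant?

0

Drop P1: Z11, Z14 uncovered — not redundant.
Drop P2: Z10 uncovered — not redundant.
Drop P4: Z1, Z12, Z5 uncovered — not redundant.
None of the sensor positions in C is redundant.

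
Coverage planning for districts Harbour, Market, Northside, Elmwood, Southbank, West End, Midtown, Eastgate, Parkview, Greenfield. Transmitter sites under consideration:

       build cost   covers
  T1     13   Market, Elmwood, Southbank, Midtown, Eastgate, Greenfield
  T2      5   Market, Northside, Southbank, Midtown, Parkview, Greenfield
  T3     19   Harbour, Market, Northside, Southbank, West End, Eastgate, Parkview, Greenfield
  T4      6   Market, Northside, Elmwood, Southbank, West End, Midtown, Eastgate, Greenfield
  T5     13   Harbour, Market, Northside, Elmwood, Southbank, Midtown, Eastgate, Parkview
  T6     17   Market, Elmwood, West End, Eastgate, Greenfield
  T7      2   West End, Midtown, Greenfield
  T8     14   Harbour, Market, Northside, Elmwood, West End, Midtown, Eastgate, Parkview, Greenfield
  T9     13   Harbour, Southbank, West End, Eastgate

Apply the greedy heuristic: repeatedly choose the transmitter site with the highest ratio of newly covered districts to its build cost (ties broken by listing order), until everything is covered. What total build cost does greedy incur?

26

Pick 1: T7 adds 3 new (West End, Midtown, Greenfield) at build cost 2 (ratio 3/2).
Pick 2: T4 adds 5 new (Market, Northside, Elmwood, Southbank, Eastgate) at build cost 6 (ratio 5/6).
Pick 3: T2 adds 1 new (Parkview) at build cost 5 (ratio 1/5).
Pick 4: T5 adds 1 new (Harbour) at build cost 13 (ratio 1/13).
Greedy total build cost: 2 + 6 + 5 + 13 = 26. (The true optimum is 15, so greedy overshoots here.)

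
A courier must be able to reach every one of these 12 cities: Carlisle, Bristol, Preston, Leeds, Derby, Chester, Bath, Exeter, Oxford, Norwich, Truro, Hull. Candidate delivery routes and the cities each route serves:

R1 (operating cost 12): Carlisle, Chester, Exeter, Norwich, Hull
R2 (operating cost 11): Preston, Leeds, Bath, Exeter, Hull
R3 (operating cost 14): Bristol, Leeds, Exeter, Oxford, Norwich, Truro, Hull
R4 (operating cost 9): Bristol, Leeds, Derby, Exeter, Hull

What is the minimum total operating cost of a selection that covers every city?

46

R1, R2, R3, R4 cover every city at operating cost 12 + 11 + 14 + 9 = 46.
Any cover uses at least 4 routes; among all covering selections none totals below 46.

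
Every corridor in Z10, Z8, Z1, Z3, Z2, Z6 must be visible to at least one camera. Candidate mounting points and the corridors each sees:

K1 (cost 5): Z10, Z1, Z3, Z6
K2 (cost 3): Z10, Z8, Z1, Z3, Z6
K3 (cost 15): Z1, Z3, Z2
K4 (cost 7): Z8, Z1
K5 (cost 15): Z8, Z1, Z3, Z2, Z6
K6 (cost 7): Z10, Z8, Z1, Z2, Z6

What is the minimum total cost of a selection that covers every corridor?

10

K2, K6 cover every corridor at cost 3 + 7 = 10.
Any cover uses at least 2 camera mounts; among all covering selections none totals below 10.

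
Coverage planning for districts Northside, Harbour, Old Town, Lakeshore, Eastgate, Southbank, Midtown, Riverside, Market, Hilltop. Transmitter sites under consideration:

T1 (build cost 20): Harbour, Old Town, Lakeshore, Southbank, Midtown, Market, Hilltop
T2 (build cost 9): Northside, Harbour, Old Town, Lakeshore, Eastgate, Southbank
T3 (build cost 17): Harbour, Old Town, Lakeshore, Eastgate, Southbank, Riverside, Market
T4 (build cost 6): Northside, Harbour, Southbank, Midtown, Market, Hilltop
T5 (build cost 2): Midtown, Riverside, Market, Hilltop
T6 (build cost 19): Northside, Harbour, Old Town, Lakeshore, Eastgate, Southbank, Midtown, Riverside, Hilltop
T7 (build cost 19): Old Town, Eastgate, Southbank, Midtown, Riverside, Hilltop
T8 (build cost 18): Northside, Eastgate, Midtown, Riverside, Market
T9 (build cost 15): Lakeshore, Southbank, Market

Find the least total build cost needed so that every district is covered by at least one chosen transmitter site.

11

T2, T5 cover every district at build cost 9 + 2 = 11.
Any cover uses at least 2 transmitter sites; among all covering selections none totals below 11.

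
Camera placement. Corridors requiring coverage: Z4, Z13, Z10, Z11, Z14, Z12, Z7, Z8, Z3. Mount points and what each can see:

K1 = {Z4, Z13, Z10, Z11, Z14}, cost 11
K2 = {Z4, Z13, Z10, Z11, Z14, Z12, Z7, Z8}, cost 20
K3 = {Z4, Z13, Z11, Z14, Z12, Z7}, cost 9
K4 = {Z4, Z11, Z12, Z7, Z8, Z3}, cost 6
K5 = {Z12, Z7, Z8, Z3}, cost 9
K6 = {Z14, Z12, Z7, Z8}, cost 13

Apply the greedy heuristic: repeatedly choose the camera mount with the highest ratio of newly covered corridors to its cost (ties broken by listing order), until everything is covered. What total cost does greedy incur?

Pick 1: K4 adds 6 new (Z4, Z11, Z12, Z7, Z8, Z3) at cost 6 (ratio 6/6).
Pick 2: K1 adds 3 new (Z13, Z10, Z14) at cost 11 (ratio 3/11).
Greedy total cost: 6 + 11 = 17.

17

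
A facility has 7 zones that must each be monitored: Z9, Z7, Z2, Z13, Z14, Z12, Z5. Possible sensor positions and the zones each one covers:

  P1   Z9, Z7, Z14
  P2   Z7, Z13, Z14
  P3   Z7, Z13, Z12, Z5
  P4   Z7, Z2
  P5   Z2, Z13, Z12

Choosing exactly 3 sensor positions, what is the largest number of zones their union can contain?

7

Choosing P1, P3, P4 covers {Z9, Z7, Z2, Z13, Z14, Z12, Z5} — 7 zones.
That is all 7 zones.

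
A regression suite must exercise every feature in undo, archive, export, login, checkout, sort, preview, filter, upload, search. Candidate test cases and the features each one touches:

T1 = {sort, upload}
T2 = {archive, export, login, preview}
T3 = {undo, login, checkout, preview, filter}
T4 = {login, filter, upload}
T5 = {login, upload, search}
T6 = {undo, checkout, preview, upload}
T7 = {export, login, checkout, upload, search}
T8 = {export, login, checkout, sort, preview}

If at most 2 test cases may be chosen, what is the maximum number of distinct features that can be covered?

Choosing T3, T7 covers {undo, export, login, checkout, preview, filter, upload, search} — 8 features.
No choice of 2 test cases does better; here archive, sort are left uncovered.

8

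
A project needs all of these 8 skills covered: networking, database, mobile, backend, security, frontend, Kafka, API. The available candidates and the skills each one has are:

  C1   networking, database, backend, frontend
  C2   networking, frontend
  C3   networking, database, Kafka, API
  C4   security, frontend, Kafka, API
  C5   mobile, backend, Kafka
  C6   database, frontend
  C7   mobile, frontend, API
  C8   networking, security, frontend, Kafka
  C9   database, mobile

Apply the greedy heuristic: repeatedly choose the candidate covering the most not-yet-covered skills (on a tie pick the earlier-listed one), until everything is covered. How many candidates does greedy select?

3

Pick 1: C1 covers 4 new skills (networking, database, backend, frontend).
Pick 2: C4 covers 3 new skills (security, Kafka, API).
Pick 3: C5 covers 1 new skills (mobile).
Greedy uses 3 candidates.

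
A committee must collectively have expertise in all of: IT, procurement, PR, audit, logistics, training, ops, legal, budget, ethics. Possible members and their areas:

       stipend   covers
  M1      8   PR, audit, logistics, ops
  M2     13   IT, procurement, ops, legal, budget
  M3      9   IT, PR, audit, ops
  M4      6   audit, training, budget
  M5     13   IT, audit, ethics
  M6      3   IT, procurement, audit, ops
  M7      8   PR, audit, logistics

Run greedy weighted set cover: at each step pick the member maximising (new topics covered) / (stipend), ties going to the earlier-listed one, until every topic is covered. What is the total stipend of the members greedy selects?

43

Pick 1: M6 adds 4 new (IT, procurement, audit, ops) at stipend 3 (ratio 4/3).
Pick 2: M4 adds 2 new (training, budget) at stipend 6 (ratio 2/6).
Pick 3: M1 adds 2 new (PR, logistics) at stipend 8 (ratio 2/8).
Pick 4: M2 adds 1 new (legal) at stipend 13 (ratio 1/13).
Pick 5: M5 adds 1 new (ethics) at stipend 13 (ratio 1/13).
Greedy total stipend: 3 + 6 + 8 + 13 + 13 = 43. (The true optimum is 40, so greedy overshoots here.)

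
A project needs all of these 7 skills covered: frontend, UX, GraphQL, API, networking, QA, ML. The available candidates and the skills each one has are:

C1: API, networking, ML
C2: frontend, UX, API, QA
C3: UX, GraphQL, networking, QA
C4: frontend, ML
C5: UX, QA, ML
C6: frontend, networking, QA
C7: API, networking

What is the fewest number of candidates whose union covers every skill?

C1, C2, C3 together cover {frontend, UX, GraphQL, API, networking, QA, ML} — every skill.
No 2 of the 7 candidates cover everything (all 21 pairs fall short), so 3 is minimum.

3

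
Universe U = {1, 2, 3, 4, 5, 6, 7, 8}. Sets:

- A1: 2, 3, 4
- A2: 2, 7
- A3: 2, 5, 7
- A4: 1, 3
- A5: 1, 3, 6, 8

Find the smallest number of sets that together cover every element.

A1, A3, A5 together cover {1, 2, 3, 4, 5, 6, 7, 8} — every element.
No 2 of the 5 sets cover everything (all 10 pairs fall short), so 3 is minimum.

3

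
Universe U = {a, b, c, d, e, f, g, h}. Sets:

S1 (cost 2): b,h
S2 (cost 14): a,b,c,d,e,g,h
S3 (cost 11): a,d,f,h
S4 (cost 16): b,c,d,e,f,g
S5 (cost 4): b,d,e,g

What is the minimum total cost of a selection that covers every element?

S2, S3 cover every element at cost 14 + 11 = 25.
Any cover uses at least 2 sets; among all covering selections none totals below 25.
Greedy by coverage-per-cost would pick S1, S5, S3, S2 for 31 — worse than the optimum 25.

25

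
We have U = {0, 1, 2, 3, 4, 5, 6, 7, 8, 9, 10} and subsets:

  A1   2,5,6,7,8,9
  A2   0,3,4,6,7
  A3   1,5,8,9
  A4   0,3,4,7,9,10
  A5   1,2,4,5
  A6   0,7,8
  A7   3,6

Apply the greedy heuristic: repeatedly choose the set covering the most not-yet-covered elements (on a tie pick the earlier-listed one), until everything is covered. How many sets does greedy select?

Pick 1: A1 covers 6 new elements (2, 5, 6, 7, 8, 9).
Pick 2: A4 covers 4 new elements (0, 3, 4, 10).
Pick 3: A3 covers 1 new elements (1).
Greedy uses 3 sets.

3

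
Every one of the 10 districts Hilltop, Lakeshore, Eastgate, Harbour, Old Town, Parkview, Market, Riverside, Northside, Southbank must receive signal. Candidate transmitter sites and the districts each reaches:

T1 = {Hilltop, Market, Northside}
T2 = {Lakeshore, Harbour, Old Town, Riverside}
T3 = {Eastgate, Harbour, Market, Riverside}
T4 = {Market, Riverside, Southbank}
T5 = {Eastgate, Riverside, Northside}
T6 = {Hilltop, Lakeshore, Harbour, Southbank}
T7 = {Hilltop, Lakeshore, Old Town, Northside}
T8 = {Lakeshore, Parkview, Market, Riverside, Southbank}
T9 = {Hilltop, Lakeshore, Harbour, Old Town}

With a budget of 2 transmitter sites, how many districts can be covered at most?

8

Choosing T3, T7 covers {Hilltop, Lakeshore, Eastgate, Harbour, Old Town, Market, Riverside, Northside} — 8 districts.
No choice of 2 transmitter sites does better; here Parkview, Southbank are left uncovered.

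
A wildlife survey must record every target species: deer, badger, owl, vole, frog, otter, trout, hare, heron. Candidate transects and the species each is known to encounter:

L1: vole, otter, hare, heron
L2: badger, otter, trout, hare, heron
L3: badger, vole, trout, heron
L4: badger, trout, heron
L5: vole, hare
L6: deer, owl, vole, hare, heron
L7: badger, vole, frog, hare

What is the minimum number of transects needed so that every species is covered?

L2, L6, L7 together cover {deer, badger, owl, vole, frog, otter, trout, hare, heron} — every species.
No 2 of the 7 transects cover everything (all 21 pairs fall short), so 3 is minimum.

3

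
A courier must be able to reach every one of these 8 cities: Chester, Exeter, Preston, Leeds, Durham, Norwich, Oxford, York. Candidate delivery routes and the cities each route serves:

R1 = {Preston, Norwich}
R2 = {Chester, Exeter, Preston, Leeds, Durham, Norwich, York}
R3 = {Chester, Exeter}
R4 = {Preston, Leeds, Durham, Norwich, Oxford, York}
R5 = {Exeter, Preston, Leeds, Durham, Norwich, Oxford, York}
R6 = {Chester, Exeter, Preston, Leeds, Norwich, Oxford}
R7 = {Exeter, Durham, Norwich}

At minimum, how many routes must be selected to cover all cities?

R2, R4 together cover {Chester, Exeter, Preston, Leeds, Durham, Norwich, Oxford, York} — every city.
No single route contains all 8 cities, so 2 is optimal.

2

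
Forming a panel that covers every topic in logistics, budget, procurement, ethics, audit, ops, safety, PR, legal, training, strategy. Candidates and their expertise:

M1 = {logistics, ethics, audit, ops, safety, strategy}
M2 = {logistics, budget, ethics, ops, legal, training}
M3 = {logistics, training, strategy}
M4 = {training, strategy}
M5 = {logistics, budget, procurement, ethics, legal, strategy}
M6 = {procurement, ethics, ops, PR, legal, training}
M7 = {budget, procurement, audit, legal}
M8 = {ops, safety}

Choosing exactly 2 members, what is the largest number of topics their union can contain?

10

Choosing M1, M6 covers {logistics, procurement, ethics, audit, ops, safety, PR, legal, training, strategy} — 10 topics.
No choice of 2 members does better; here budget is left uncovered.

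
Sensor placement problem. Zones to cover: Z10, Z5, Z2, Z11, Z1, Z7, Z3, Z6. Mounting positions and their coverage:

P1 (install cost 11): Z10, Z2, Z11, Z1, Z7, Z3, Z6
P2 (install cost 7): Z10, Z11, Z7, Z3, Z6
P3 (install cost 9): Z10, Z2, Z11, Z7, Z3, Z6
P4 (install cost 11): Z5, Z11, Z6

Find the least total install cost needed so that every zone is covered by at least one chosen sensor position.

22

P1, P4 cover every zone at install cost 11 + 11 = 22.
Any cover uses at least 2 sensor positions; among all covering selections none totals below 22.
Greedy by coverage-per-install cost would pick P2, P1, P4 for 29 — worse than the optimum 22.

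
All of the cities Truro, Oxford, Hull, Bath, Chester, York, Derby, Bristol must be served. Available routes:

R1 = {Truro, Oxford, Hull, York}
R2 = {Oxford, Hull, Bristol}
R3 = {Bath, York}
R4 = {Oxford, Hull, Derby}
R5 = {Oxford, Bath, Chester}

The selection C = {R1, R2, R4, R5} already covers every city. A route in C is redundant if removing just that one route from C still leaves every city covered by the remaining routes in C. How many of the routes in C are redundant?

0

Drop R1: Truro, York uncovered — not redundant.
Drop R2: Bristol uncovered — not redundant.
Drop R4: Derby uncovered — not redundant.
Drop R5: Bath, Chester uncovered — not redundant.
None of the routes in C is redundant.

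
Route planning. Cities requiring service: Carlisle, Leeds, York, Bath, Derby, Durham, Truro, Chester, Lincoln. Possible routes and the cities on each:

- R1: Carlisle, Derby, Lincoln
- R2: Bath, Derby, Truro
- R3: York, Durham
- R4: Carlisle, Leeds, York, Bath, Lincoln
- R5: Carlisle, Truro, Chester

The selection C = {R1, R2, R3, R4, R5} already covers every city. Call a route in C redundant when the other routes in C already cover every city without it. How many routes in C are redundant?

2

Drop R1: the rest still cover every city — redundant.
Drop R2: the rest still cover every city — redundant.
Drop R3: Durham uncovered — not redundant.
Drop R4: Leeds uncovered — not redundant.
Drop R5: Chester uncovered — not redundant.
2 redundant: R1, R2.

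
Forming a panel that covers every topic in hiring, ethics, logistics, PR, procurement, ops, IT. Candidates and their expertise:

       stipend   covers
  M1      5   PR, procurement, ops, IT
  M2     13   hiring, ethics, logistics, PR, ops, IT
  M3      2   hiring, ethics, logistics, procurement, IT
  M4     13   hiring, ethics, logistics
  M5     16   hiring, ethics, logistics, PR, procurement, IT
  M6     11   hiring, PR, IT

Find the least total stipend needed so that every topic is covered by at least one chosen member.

7

M1, M3 cover every topic at stipend 5 + 2 = 7.
Any cover uses at least 2 members; among all covering selections none totals below 7.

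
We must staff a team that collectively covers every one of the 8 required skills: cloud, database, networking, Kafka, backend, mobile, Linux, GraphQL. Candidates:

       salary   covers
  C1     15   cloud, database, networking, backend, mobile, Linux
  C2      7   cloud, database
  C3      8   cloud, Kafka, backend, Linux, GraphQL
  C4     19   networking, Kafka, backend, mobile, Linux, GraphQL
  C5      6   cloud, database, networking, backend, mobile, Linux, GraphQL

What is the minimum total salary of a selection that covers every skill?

C3, C5 cover every skill at salary 8 + 6 = 14.
Any cover uses at least 2 candidates; among all covering selections none totals below 14.

14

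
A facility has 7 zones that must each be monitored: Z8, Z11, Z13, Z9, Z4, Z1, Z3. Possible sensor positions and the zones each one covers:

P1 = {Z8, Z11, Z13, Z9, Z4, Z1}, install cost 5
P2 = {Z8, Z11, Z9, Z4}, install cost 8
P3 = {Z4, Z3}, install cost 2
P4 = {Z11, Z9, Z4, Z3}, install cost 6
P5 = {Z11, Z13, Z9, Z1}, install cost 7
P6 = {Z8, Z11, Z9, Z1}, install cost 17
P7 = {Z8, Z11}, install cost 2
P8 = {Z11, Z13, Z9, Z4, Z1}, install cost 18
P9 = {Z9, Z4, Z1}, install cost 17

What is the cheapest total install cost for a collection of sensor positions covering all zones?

7

P1, P3 cover every zone at install cost 5 + 2 = 7.
Any cover uses at least 2 sensor positions; among all covering selections none totals below 7.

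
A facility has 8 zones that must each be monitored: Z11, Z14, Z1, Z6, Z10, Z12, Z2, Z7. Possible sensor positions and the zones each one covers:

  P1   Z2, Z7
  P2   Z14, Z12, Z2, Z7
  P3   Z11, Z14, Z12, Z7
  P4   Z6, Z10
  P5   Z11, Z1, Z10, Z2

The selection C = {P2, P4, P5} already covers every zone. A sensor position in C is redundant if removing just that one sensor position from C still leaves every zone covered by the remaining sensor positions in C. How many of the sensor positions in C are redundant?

0

Drop P2: Z14, Z12, Z7 uncovered — not redundant.
Drop P4: Z6 uncovered — not redundant.
Drop P5: Z11, Z1 uncovered — not redundant.
None of the sensor positions in C is redundant.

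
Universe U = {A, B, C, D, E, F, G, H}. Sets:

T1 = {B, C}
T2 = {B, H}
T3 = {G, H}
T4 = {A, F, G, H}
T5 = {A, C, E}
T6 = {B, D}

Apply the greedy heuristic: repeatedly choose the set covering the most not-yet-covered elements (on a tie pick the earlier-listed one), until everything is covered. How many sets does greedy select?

4

Pick 1: T4 covers 4 new elements (A, F, G, H).
Pick 2: T1 covers 2 new elements (B, C).
Pick 3: T5 covers 1 new elements (E).
Pick 4: T6 covers 1 new elements (D).
Greedy uses 4 sets. (The true minimum is 3.)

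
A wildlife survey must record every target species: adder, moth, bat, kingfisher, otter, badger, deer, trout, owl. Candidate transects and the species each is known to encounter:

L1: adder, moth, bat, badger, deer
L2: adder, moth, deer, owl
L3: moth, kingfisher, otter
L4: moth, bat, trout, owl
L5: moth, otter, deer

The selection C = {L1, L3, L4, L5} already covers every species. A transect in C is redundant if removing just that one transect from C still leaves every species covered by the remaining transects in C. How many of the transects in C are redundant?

1

Drop L1: adder, badger uncovered — not redundant.
Drop L3: kingfisher uncovered — not redundant.
Drop L4: trout, owl uncovered — not redundant.
Drop L5: the rest still cover every species — redundant.
1 redundant: L5.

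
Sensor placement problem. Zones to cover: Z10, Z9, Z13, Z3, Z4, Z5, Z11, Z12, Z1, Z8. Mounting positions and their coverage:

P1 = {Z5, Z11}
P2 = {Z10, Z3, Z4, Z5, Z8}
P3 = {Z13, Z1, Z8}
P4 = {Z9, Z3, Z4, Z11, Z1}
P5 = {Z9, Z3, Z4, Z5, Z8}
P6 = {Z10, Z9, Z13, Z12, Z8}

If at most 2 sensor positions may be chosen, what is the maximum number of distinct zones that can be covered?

9

Choosing P4, P6 covers {Z10, Z9, Z13, Z3, Z4, Z11, Z12, Z1, Z8} — 9 zones.
No choice of 2 sensor positions does better; here Z5 is left uncovered.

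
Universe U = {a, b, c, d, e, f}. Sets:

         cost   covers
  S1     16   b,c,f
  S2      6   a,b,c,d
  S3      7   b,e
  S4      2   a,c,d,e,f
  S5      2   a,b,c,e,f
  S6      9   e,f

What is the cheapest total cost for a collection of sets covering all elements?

S4, S5 cover every element at cost 2 + 2 = 4.
Any cover uses at least 2 sets; among all covering selections none totals below 4.

4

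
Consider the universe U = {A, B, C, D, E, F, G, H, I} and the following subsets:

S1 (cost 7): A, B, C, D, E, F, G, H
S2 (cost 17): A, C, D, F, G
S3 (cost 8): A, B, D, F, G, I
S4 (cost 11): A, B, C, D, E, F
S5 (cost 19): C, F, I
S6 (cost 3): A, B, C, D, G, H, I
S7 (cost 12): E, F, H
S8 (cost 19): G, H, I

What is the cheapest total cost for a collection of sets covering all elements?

S1, S6 cover every element at cost 7 + 3 = 10.
Any cover uses at least 2 sets; among all covering selections none totals below 10.

10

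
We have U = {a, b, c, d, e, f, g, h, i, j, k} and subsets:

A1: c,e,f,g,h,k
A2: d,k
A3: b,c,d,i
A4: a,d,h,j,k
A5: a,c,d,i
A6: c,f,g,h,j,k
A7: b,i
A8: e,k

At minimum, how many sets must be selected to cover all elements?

A1, A3, A4 together cover {a, b, c, d, e, f, g, h, i, j, k} — every element.
No 2 of the 8 sets cover everything (all 28 pairs fall short), so 3 is minimum.

3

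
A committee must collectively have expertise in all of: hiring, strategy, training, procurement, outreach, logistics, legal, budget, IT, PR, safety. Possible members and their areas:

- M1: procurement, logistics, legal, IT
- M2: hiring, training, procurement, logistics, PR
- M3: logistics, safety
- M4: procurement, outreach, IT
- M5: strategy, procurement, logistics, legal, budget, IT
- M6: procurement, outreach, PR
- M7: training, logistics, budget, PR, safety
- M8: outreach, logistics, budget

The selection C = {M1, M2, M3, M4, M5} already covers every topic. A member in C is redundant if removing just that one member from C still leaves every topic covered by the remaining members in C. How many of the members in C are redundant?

1

Drop M1: the rest still cover every topic — redundant.
Drop M2: hiring, training, PR uncovered — not redundant.
Drop M3: safety uncovered — not redundant.
Drop M4: outreach uncovered — not redundant.
Drop M5: strategy, budget uncovered — not redundant.
1 redundant: M1.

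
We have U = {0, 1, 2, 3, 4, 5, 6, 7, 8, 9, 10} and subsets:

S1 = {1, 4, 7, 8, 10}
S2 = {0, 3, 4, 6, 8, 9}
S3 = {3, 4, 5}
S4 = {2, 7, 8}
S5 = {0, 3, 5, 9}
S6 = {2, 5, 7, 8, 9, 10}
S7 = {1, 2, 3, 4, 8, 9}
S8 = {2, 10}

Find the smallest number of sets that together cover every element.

S1, S2, S6 together cover {0, 1, 2, 3, 4, 5, 6, 7, 8, 9, 10} — every element.
No 2 of the 8 sets cover everything (all 28 pairs fall short), so 3 is minimum.

3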